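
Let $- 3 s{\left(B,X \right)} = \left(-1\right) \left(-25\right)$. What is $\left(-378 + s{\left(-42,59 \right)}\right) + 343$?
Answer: $- \frac{130}{3} \approx -43.333$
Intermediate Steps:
$s{\left(B,X \right)} = - \frac{25}{3}$ ($s{\left(B,X \right)} = - \frac{\left(-1\right) \left(-25\right)}{3} = \left(- \frac{1}{3}\right) 25 = - \frac{25}{3}$)
$\left(-378 + s{\left(-42,59 \right)}\right) + 343 = \left(-378 - \frac{25}{3}\right) + 343 = - \frac{1159}{3} + 343 = - \frac{130}{3}$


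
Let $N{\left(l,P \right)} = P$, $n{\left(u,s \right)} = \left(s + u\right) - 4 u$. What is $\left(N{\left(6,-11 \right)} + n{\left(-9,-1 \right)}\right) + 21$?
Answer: $36$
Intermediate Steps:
$n{\left(u,s \right)} = s - 3 u$
$\left(N{\left(6,-11 \right)} + n{\left(-9,-1 \right)}\right) + 21 = \left(-11 - -26\right) + 21 = \left(-11 + \left(-1 + 27\right)\right) + 21 = \left(-11 + 26\right) + 21 = 15 + 21 = 36$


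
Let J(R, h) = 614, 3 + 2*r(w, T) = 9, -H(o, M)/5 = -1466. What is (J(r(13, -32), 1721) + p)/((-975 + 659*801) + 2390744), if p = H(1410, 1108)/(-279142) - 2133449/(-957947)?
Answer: 41193525933571/195045796153825918 ≈ 0.00021120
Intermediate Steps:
H(o, M) = 7330 (H(o, M) = -5*(-1466) = 7330)
r(w, T) = 3 (r(w, T) = -3/2 + (1/2)*9 = -3/2 + 9/2 = 3)
p = 294256734624/133701620737 (p = 7330/(-279142) - 2133449/(-957947) = 7330*(-1/279142) - 2133449*(-1/957947) = -3665/139571 + 2133449/957947 = 294256734624/133701620737 ≈ 2.2008)
(J(r(13, -32), 1721) + p)/((-975 + 659*801) + 2390744) = (614 + 294256734624/133701620737)/((-975 + 659*801) + 2390744) = 82387051867142/(133701620737*((-975 + 527859) + 2390744)) = 82387051867142/(133701620737*(526884 + 2390744)) = (82387051867142/133701620737)/2917628 = (82387051867142/133701620737)*(1/2917628) = 41193525933571/195045796153825918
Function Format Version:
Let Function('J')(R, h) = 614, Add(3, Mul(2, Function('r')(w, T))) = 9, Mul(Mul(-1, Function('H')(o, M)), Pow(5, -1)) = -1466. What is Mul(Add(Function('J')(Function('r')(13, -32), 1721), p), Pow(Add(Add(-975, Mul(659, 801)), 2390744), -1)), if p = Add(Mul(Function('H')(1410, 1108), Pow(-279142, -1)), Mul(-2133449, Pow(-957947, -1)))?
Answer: Rational(41193525933571, 195045796153825918) ≈ 0.00021120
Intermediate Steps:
Function('H')(o, M) = 7330 (Function('H')(o, M) = Mul(-5, -1466) = 7330)
Function('r')(w, T) = 3 (Function('r')(w, T) = Add(Rational(-3, 2), Mul(Rational(1, 2), 9)) = Add(Rational(-3, 2), Rational(9, 2)) = 3)
p = Rational(294256734624, 133701620737) (p = Add(Mul(7330, Pow(-279142, -1)), Mul(-2133449, Pow(-957947, -1))) = Add(Mul(7330, Rational(-1, 279142)), Mul(-2133449, Rational(-1, 957947))) = Add(Rational(-3665, 139571), Rational(2133449, 957947)) = Rational(294256734624, 133701620737) ≈ 2.2008)
Mul(Add(Function('J')(Function('r')(13, -32), 1721), p), Pow(Add(Add(-975, Mul(659, 801)), 2390744), -1)) = Mul(Add(614, Rational(294256734624, 133701620737)), Pow(Add(Add(-975, Mul(659, 801)), 2390744), -1)) = Mul(Rational(82387051867142, 133701620737), Pow(Add(Add(-975, 527859), 2390744), -1)) = Mul(Rational(82387051867142, 133701620737), Pow(Add(526884, 2390744), -1)) = Mul(Rational(82387051867142, 133701620737), Pow(2917628, -1)) = Mul(Rational(82387051867142, 133701620737), Rational(1, 2917628)) = Rational(41193525933571, 195045796153825918)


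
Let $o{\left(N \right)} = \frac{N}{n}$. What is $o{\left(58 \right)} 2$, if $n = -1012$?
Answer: $- \frac{29}{253} \approx -0.11462$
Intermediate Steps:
$o{\left(N \right)} = - \frac{N}{1012}$ ($o{\left(N \right)} = \frac{N}{-1012} = N \left(- \frac{1}{1012}\right) = - \frac{N}{1012}$)
$o{\left(58 \right)} 2 = \left(- \frac{1}{1012}\right) 58 \cdot 2 = \left(- \frac{29}{506}\right) 2 = - \frac{29}{253}$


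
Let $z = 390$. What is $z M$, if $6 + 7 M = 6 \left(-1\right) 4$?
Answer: $- \frac{11700}{7} \approx -1671.4$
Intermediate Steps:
$M = - \frac{30}{7}$ ($M = - \frac{6}{7} + \frac{6 \left(-1\right) 4}{7} = - \frac{6}{7} + \frac{\left(-6\right) 4}{7} = - \frac{6}{7} + \frac{1}{7} \left(-24\right) = - \frac{6}{7} - \frac{24}{7} = - \frac{30}{7} \approx -4.2857$)
$z M = 390 \left(- \frac{30}{7}\right) = - \frac{11700}{7}$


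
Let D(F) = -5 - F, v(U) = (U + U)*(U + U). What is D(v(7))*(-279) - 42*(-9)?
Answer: 56457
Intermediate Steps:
v(U) = 4*U² (v(U) = (2*U)*(2*U) = 4*U²)
D(v(7))*(-279) - 42*(-9) = (-5 - 4*7²)*(-279) - 42*(-9) = (-5 - 4*49)*(-279) + 378 = (-5 - 1*196)*(-279) + 378 = (-5 - 196)*(-279) + 378 = -201*(-279) + 378 = 56079 + 378 = 56457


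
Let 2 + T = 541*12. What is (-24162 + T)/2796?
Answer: -4418/699 ≈ -6.3205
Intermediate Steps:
T = 6490 (T = -2 + 541*12 = -2 + 6492 = 6490)
(-24162 + T)/2796 = (-24162 + 6490)/2796 = -17672*1/2796 = -4418/699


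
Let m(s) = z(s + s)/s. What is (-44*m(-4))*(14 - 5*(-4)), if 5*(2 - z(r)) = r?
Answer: 6732/5 ≈ 1346.4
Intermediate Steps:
z(r) = 2 - r/5
m(s) = (2 - 2*s/5)/s (m(s) = (2 - (s + s)/5)/s = (2 - 2*s/5)/s)
(-44*m(-4))*(14 - 5*(-4)) = (-44*(-2/5 + 2/(-4)))*(14 - 5*(-4)) = (-44*(-2/5 + 2*(-1/4)))*(14 + 20) = -44*(-2/5 - 1/2)*34 = -44*(-9/10)*34 = (198/5)*34 = 6732/5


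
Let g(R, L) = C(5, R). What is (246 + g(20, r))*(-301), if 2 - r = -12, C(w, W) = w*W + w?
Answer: -105651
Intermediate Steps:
C(w, W) = w + W*w (C(w, W) = W*w + w = w + W*w)
r = 14 (r = 2 - 1*(-12) = 2 + 12 = 14)
g(R, L) = 5 + 5*R (g(R, L) = 5*(1 + R) = 5 + 5*R)
(246 + g(20, r))*(-301) = (246 + (5 + 5*20))*(-301) = (246 + (5 + 100))*(-301) = (246 + 105)*(-301) = 351*(-301) = -105651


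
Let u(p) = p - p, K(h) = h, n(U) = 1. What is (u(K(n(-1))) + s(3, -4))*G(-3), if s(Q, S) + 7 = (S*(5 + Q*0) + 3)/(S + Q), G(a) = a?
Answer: -30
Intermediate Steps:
s(Q, S) = -7 + (3 + 5*S)/(Q + S) (s(Q, S) = -7 + (S*(5 + Q*0) + 3)/(S + Q) = -7 + (S*(5 + 0) + 3)/(Q + S) = -7 + (S*5 + 3)/(Q + S) = -7 + (5*S + 3)/(Q + S) = -7 + (3 + 5*S)/(Q + S))
u(p) = 0
(u(K(n(-1))) + s(3, -4))*G(-3) = (0 + (3 - 7*3 - 2*(-4))/(3 - 4))*(-3) = (0 + (3 - 21 + 8)/(-1))*(-3) = (0 - 1*(-10))*(-3) = (0 + 10)*(-3) = 10*(-3) = -30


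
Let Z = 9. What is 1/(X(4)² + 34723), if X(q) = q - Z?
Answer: 1/34748 ≈ 2.8779e-5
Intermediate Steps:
X(q) = -9 + q (X(q) = q - 1*9 = q - 9 = -9 + q)
1/(X(4)² + 34723) = 1/((-9 + 4)² + 34723) = 1/((-5)² + 34723) = 1/(25 + 34723) = 1/34748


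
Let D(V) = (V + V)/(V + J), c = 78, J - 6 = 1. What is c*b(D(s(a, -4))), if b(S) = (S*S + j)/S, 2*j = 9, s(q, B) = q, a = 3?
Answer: 3159/5 ≈ 631.80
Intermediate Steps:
J = 7 (J = 6 + 1 = 7)
j = 9/2 (j = (1/2)*9 = 9/2 ≈ 4.5000)
D(V) = 2*V/(7 + V) (D(V) = (V + V)/(V + 7) = (2*V)/(7 + V) = 2*V/(7 + V))
b(S) = (9/2 + S**2)/S (b(S) = (S*S + 9/2)/S = (S**2 + 9/2)/S = (9/2 + S**2)/S)
c*b(D(s(a, -4))) = 78*(2*3/(7 + 3) + 9/(2*((2*3/(7 + 3))))) = 78*(2*3/10 + 9/(2*((2*3/10)))) = 78*(2*3*(1/10) + 9/(2*((2*3*(1/10))))) = 78*(3/5 + 9/(2*(3/5))) = 78*(3/5 + (9/2)*(5/3)) = 78*(3/5 + 15/2) = 78*(81/10) = 3159/5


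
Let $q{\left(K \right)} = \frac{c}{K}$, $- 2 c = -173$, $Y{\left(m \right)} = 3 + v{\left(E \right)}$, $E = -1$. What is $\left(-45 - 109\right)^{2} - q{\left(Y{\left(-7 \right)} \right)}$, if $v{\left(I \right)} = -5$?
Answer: $\frac{95037}{4} \approx 23759.0$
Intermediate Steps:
$Y{\left(m \right)} = -2$ ($Y{\left(m \right)} = 3 - 5 = -2$)
$c = \frac{173}{2}$ ($c = \left(- \frac{1}{2}\right) \left(-173\right) = \frac{173}{2} \approx 86.5$)
$q{\left(K \right)} = \frac{173}{2 K}$
$\left(-45 - 109\right)^{2} - q{\left(Y{\left(-7 \right)} \right)} = \left(-45 - 109\right)^{2} - \frac{173}{2 \left(-2\right)} = \left(-154\right)^{2} - \frac{173}{2} \left(- \frac{1}{2}\right) = 23716 - - \frac{173}{4} = 23716 + \frac{173}{4} = \frac{95037}{4}$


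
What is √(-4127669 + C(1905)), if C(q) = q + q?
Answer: I*√4123859 ≈ 2030.7*I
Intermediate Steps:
C(q) = 2*q
√(-4127669 + C(1905)) = √(-4127669 + 2*1905) = √(-4127669 + 3810) = √(-4123859) = I*√4123859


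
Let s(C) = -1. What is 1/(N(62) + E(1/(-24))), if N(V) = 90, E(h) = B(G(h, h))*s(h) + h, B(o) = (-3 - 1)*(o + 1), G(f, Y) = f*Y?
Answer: 144/13531 ≈ 0.010642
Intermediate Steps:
G(f, Y) = Y*f
B(o) = -4 - 4*o (B(o) = -4*(1 + o) = -4 - 4*o)
E(h) = 4 + h + 4*h² (E(h) = (-4 - 4*h*h)*(-1) + h = (-4 - 4*h²)*(-1) + h = (4 + 4*h²) + h = 4 + h + 4*h²)
1/(N(62) + E(1/(-24))) = 1/(90 + (4 + 1/(-24) + 4*(1/(-24))²)) = 1/(90 + (4 - 1/24 + 4*(-1/24)²)) = 1/(90 + (4 - 1/24 + 4*(1/576))) = 1/(90 + (4 - 1/24 + 1/144)) = 1/(90 + 571/144) = 1/(13531/144) = 144/13531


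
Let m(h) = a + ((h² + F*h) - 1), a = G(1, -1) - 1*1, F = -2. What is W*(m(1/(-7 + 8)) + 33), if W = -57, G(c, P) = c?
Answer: -1767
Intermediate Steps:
a = 0 (a = 1 - 1*1 = 1 - 1 = 0)
m(h) = -1 + h² - 2*h (m(h) = 0 + ((h² - 2*h) - 1) = 0 + (-1 + h² - 2*h) = -1 + h² - 2*h)
W*(m(1/(-7 + 8)) + 33) = -57*((-1 + (1/(-7 + 8))² - 2/(-7 + 8)) + 33) = -57*((-1 + (1/1)² - 2/1) + 33) = -57*((-1 + 1² - 2*1) + 33) = -57*((-1 + 1 - 2) + 33) = -57*(-2 + 33) = -57*31 = -1767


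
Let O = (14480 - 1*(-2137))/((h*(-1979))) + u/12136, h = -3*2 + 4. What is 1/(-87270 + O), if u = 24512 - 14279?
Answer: -24017144/2095855073817 ≈ -1.1459e-5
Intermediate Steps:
h = -2 (h = -6 + 4 = -2)
u = 10233
O = 121083063/24017144 (O = (14480 - 1*(-2137))/((-2*(-1979))) + 10233/12136 = (14480 + 2137)/3958 + 10233*(1/12136) = 16617*(1/3958) + 10233/12136 = 16617/3958 + 10233/12136 = 121083063/24017144 ≈ 5.0415)
1/(-87270 + O) = 1/(-87270 + 121083063/24017144) = 1/(-2095855073817/24017144) = -24017144/2095855073817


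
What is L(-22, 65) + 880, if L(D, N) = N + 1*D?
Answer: 923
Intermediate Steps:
L(D, N) = D + N (L(D, N) = N + D = D + N)
L(-22, 65) + 880 = (-22 + 65) + 880 = 43 + 880 = 923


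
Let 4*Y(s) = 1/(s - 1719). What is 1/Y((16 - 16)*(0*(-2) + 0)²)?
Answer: -6876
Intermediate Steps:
Y(s) = 1/(4*(-1719 + s)) (Y(s) = 1/(4*(s - 1719)) = 1/(4*(-1719 + s)))
1/Y((16 - 16)*(0*(-2) + 0)²) = 1/(1/(4*(-1719 + (16 - 16)*(0*(-2) + 0)²))) = 1/(1/(4*(-1719 + 0*(0 + 0)²))) = 1/(1/(4*(-1719 + 0*0²))) = 1/(1/(4*(-1719 + 0*0))) = 1/(1/(4*(-1719 + 0))) = 1/((¼)/(-1719)) = 1/((¼)*(-1/1719)) = 1/(-1/6876) = -6876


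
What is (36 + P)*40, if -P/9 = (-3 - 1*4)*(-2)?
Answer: -3600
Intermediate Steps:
P = -126 (P = -9*(-3 - 1*4)*(-2) = -9*(-3 - 4)*(-2) = -(-63)*(-2) = -9*14 = -126)
(36 + P)*40 = (36 - 126)*40 = -90*40 = -3600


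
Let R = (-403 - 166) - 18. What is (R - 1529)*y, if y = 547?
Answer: -1157452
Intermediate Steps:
R = -587 (R = -569 - 18 = -587)
(R - 1529)*y = (-587 - 1529)*547 = -2116*547 = -1157452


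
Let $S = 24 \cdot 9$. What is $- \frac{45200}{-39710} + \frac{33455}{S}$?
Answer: $\frac{133826125}{857736} \approx 156.02$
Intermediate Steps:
$S = 216$
$- \frac{45200}{-39710} + \frac{33455}{S} = - \frac{45200}{-39710} + \frac{33455}{216} = \left(-45200\right) \left(- \frac{1}{39710}\right) + 33455 \cdot \frac{1}{216} = \frac{4520}{3971} + \frac{33455}{216} = \frac{133826125}{857736}$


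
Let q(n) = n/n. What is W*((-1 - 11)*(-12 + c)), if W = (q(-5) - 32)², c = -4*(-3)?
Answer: 0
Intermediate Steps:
c = 12
q(n) = 1
W = 961 (W = (1 - 32)² = (-31)² = 961)
W*((-1 - 11)*(-12 + c)) = 961*((-1 - 11)*(-12 + 12)) = 961*(-12*0) = 961*0 = 0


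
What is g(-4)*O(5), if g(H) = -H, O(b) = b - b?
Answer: 0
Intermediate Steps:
O(b) = 0
g(-4)*O(5) = -1*(-4)*0 = 4*0 = 0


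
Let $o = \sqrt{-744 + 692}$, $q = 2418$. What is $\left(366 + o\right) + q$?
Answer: $2784 + 2 i \sqrt{13} \approx 2784.0 + 7.2111 i$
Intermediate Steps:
$o = 2 i \sqrt{13}$ ($o = \sqrt{-52} = 2 i \sqrt{13} \approx 7.2111 i$)
$\left(366 + o\right) + q = \left(366 + 2 i \sqrt{13}\right) + 2418 = 2784 + 2 i \sqrt{13}$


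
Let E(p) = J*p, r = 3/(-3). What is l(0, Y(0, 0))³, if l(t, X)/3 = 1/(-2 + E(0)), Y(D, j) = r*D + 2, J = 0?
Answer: -27/8 ≈ -3.3750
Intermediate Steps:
r = -1 (r = 3*(-⅓) = -1)
Y(D, j) = 2 - D (Y(D, j) = -D + 2 = 2 - D)
E(p) = 0 (E(p) = 0*p = 0)
l(t, X) = -3/2 (l(t, X) = 3/(-2 + 0) = 3/(-2) = 3*(-½) = -3/2)
l(0, Y(0, 0))³ = (-3/2)³ = -27/8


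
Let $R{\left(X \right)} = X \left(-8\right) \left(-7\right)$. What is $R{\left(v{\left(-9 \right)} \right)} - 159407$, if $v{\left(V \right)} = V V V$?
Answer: $-200231$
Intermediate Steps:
$v{\left(V \right)} = V^{3}$ ($v{\left(V \right)} = V^{2} V = V^{3}$)
$R{\left(X \right)} = 56 X$ ($R{\left(X \right)} = - 8 X \left(-7\right) = 56 X$)
$R{\left(v{\left(-9 \right)} \right)} - 159407 = 56 \left(-9\right)^{3} - 159407 = 56 \left(-729\right) - 159407 = -40824 - 159407 = -200231$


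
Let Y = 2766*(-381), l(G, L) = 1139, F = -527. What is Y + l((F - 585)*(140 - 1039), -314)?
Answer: -1052707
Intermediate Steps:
Y = -1053846
Y + l((F - 585)*(140 - 1039), -314) = -1053846 + 1139 = -1052707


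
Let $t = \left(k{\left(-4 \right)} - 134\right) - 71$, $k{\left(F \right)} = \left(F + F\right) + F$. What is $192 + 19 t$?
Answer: $-3931$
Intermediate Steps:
$k{\left(F \right)} = 3 F$ ($k{\left(F \right)} = 2 F + F = 3 F$)
$t = -217$ ($t = \left(3 \left(-4\right) - 134\right) - 71 = \left(-12 - 134\right) - 71 = -146 - 71 = -217$)
$192 + 19 t = 192 + 19 \left(-217\right) = 192 - 4123 = -3931$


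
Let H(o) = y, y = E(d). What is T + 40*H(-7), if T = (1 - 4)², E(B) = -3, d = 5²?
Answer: -111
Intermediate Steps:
d = 25
y = -3
H(o) = -3
T = 9 (T = (-3)² = 9)
T + 40*H(-7) = 9 + 40*(-3) = 9 - 120 = -111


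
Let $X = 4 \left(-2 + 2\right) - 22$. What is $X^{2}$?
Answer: $484$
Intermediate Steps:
$X = -22$ ($X = 4 \cdot 0 - 22 = 0 - 22 = -22$)
$X^{2} = \left(-22\right)^{2} = 484$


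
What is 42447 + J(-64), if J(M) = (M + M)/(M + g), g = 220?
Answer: 1655401/39 ≈ 42446.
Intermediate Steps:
J(M) = 2*M/(220 + M) (J(M) = (M + M)/(M + 220) = (2*M)/(220 + M) = 2*M/(220 + M))
42447 + J(-64) = 42447 + 2*(-64)/(220 - 64) = 42447 + 2*(-64)/156 = 42447 + 2*(-64)*(1/156) = 42447 - 32/39 = 1655401/39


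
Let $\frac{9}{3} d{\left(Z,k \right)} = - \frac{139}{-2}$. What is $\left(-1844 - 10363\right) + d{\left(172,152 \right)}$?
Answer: $- \frac{73103}{6} \approx -12184.0$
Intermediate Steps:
$d{\left(Z,k \right)} = \frac{139}{6}$ ($d{\left(Z,k \right)} = \frac{\left(-139\right) \frac{1}{-2}}{3} = \frac{\left(-139\right) \left(- \frac{1}{2}\right)}{3} = \frac{1}{3} \cdot \frac{139}{2} = \frac{139}{6}$)
$\left(-1844 - 10363\right) + d{\left(172,152 \right)} = \left(-1844 - 10363\right) + \frac{139}{6} = -12207 + \frac{139}{6} = - \frac{73103}{6}$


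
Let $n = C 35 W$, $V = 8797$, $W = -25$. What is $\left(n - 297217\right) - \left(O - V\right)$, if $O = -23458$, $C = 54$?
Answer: $-312212$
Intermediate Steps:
$n = -47250$ ($n = 54 \cdot 35 \left(-25\right) = 1890 \left(-25\right) = -47250$)
$\left(n - 297217\right) - \left(O - V\right) = \left(-47250 - 297217\right) + \left(8797 - -23458\right) = -344467 + \left(8797 + 23458\right) = -344467 + 32255 = -312212$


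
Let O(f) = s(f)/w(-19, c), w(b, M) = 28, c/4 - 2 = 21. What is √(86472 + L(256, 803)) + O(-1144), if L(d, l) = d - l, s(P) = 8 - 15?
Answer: -¼ + 5*√3437 ≈ 292.88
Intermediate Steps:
c = 92 (c = 8 + 4*21 = 8 + 84 = 92)
s(P) = -7
O(f) = -¼ (O(f) = -7/28 = -7*1/28 = -¼)
√(86472 + L(256, 803)) + O(-1144) = √(86472 + (256 - 1*803)) - ¼ = √(86472 + (256 - 803)) - ¼ = √(86472 - 547) - ¼ = √85925 - ¼ = 5*√3437 - ¼ = -¼ + 5*√3437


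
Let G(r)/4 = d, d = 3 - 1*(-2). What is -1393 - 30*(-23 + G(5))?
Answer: -1303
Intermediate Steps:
d = 5 (d = 3 + 2 = 5)
G(r) = 20 (G(r) = 4*5 = 20)
-1393 - 30*(-23 + G(5)) = -1393 - 30*(-23 + 20) = -1393 - 30*(-3) = -1393 + 90 = -1303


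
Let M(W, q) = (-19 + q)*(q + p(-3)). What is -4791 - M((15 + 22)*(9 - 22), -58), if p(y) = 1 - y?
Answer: -8949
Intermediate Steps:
M(W, q) = (-19 + q)*(4 + q) (M(W, q) = (-19 + q)*(q + (1 - 1*(-3))) = (-19 + q)*(q + (1 + 3)) = (-19 + q)*(q + 4) = (-19 + q)*(4 + q))
-4791 - M((15 + 22)*(9 - 22), -58) = -4791 - (-76 + (-58)² - 15*(-58)) = -4791 - (-76 + 3364 + 870) = -4791 - 1*4158 = -4791 - 4158 = -8949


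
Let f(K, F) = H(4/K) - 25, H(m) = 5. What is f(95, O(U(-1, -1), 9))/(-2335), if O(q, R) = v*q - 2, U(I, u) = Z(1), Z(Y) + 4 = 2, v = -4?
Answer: 4/467 ≈ 0.0085653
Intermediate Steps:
Z(Y) = -2 (Z(Y) = -4 + 2 = -2)
U(I, u) = -2
O(q, R) = -2 - 4*q (O(q, R) = -4*q - 2 = -2 - 4*q)
f(K, F) = -20 (f(K, F) = 5 - 25 = -20)
f(95, O(U(-1, -1), 9))/(-2335) = -20/(-2335) = -20*(-1/2335) = 4/467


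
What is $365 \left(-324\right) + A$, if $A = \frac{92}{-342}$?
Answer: $- \frac{20222506}{171} \approx -1.1826 \cdot 10^{5}$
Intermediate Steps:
$A = - \frac{46}{171}$ ($A = 92 \left(- \frac{1}{342}\right) = - \frac{46}{171} \approx -0.26901$)
$365 \left(-324\right) + A = 365 \left(-324\right) - \frac{46}{171} = -118260 - \frac{46}{171} = - \frac{20222506}{171}$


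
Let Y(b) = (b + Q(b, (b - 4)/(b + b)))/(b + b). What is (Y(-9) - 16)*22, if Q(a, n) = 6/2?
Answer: -1034/3 ≈ -344.67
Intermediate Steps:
Q(a, n) = 3 (Q(a, n) = 6*(½) = 3)
Y(b) = (3 + b)/(2*b) (Y(b) = (b + 3)/(b + b) = (3 + b)/((2*b)) = (3 + b)*(1/(2*b)) = (3 + b)/(2*b))
(Y(-9) - 16)*22 = ((½)*(3 - 9)/(-9) - 16)*22 = ((½)*(-⅑)*(-6) - 16)*22 = (⅓ - 16)*22 = -47/3*22 = -1034/3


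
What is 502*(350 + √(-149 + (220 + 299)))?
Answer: 175700 + 502*√370 ≈ 1.8536e+5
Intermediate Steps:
502*(350 + √(-149 + (220 + 299))) = 502*(350 + √(-149 + 519)) = 502*(350 + √370) = 175700 + 502*√370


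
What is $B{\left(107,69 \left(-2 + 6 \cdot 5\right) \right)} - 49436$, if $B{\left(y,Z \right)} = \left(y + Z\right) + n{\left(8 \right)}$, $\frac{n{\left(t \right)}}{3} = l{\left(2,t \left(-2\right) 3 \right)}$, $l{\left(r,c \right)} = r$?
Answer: $-47391$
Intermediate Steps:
$n{\left(t \right)} = 6$ ($n{\left(t \right)} = 3 \cdot 2 = 6$)
$B{\left(y,Z \right)} = 6 + Z + y$ ($B{\left(y,Z \right)} = \left(y + Z\right) + 6 = \left(Z + y\right) + 6 = 6 + Z + y$)
$B{\left(107,69 \left(-2 + 6 \cdot 5\right) \right)} - 49436 = \left(6 + 69 \left(-2 + 6 \cdot 5\right) + 107\right) - 49436 = \left(6 + 69 \left(-2 + 30\right) + 107\right) - 49436 = \left(6 + 69 \cdot 28 + 107\right) - 49436 = \left(6 + 1932 + 107\right) - 49436 = 2045 - 49436 = -47391$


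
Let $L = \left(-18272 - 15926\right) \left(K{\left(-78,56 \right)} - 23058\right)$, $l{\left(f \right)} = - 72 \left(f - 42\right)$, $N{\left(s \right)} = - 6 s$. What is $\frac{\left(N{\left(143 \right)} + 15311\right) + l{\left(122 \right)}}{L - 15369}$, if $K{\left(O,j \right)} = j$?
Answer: $\frac{8693}{786607027} \approx 1.1051 \cdot 10^{-5}$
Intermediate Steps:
$l{\left(f \right)} = 3024 - 72 f$ ($l{\left(f \right)} = - 72 \left(-42 + f\right) = 3024 - 72 f$)
$L = 786622396$ ($L = \left(-18272 - 15926\right) \left(56 - 23058\right) = \left(-34198\right) \left(-23002\right) = 786622396$)
$\frac{\left(N{\left(143 \right)} + 15311\right) + l{\left(122 \right)}}{L - 15369} = \frac{\left(\left(-6\right) 143 + 15311\right) + \left(3024 - 8784\right)}{786622396 - 15369} = \frac{\left(-858 + 15311\right) + \left(3024 - 8784\right)}{786607027} = \left(14453 - 5760\right) \frac{1}{786607027} = 8693 \cdot \frac{1}{786607027} = \frac{8693}{786607027}$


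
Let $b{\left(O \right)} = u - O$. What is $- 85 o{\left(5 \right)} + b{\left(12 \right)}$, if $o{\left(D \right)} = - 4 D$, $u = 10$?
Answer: $1698$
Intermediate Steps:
$b{\left(O \right)} = 10 - O$
$- 85 o{\left(5 \right)} + b{\left(12 \right)} = - 85 \left(\left(-4\right) 5\right) + \left(10 - 12\right) = \left(-85\right) \left(-20\right) + \left(10 - 12\right) = 1700 - 2 = 1698$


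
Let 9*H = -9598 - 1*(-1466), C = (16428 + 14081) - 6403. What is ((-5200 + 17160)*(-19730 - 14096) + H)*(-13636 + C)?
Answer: -12707225314280/3 ≈ -4.2357e+12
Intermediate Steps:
C = 24106 (C = 30509 - 6403 = 24106)
H = -8132/9 (H = (-9598 - 1*(-1466))/9 = (-9598 + 1466)/9 = (1/9)*(-8132) = -8132/9 ≈ -903.56)
((-5200 + 17160)*(-19730 - 14096) + H)*(-13636 + C) = ((-5200 + 17160)*(-19730 - 14096) - 8132/9)*(-13636 + 24106) = (11960*(-33826) - 8132/9)*10470 = (-404558960 - 8132/9)*10470 = -3641038772/9*10470 = -12707225314280/3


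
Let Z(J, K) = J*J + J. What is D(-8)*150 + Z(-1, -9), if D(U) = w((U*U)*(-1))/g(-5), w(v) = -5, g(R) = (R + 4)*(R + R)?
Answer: -75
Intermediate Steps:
g(R) = 2*R*(4 + R) (g(R) = (4 + R)*(2*R) = 2*R*(4 + R))
Z(J, K) = J + J² (Z(J, K) = J² + J = J + J²)
D(U) = -½ (D(U) = -5*(-1/(10*(4 - 5))) = -5/(2*(-5)*(-1)) = -5/10 = -5*⅒ = -½)
D(-8)*150 + Z(-1, -9) = -½*150 - (1 - 1) = -75 - 1*0 = -75 + 0 = -75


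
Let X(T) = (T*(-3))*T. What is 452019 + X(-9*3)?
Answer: 449832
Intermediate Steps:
X(T) = -3*T² (X(T) = (-3*T)*T = -3*T²)
452019 + X(-9*3) = 452019 - 3*(-9*3)² = 452019 - 3*(-27)² = 452019 - 3*729 = 452019 - 2187 = 449832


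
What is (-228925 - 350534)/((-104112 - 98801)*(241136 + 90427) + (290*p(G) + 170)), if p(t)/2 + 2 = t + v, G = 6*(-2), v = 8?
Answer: 579459/67278446329 ≈ 8.6128e-6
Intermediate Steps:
G = -12
p(t) = 12 + 2*t (p(t) = -4 + 2*(t + 8) = -4 + 2*(8 + t) = -4 + (16 + 2*t) = 12 + 2*t)
(-228925 - 350534)/((-104112 - 98801)*(241136 + 90427) + (290*p(G) + 170)) = (-228925 - 350534)/((-104112 - 98801)*(241136 + 90427) + (290*(12 + 2*(-12)) + 170)) = -579459/(-202913*331563 + (290*(12 - 24) + 170)) = -579459/(-67278443019 + (290*(-12) + 170)) = -579459/(-67278443019 + (-3480 + 170)) = -579459/(-67278443019 - 3310) = -579459/(-67278446329) = -579459*(-1/67278446329) = 579459/67278446329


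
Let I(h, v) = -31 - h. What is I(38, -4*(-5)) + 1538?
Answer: 1469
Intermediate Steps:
I(38, -4*(-5)) + 1538 = (-31 - 1*38) + 1538 = (-31 - 38) + 1538 = -69 + 1538 = 1469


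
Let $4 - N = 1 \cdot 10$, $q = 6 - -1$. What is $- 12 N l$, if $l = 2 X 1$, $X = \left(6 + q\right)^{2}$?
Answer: $24336$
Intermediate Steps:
$q = 7$ ($q = 6 + 1 = 7$)
$X = 169$ ($X = \left(6 + 7\right)^{2} = 13^{2} = 169$)
$N = -6$ ($N = 4 - 1 \cdot 10 = 4 - 10 = -6$)
$l = 338$ ($l = 2 \cdot 169 \cdot 1 = 338 \cdot 1 = 338$)
$- 12 N l = \left(-12\right) \left(-6\right) 338 = 72 \cdot 338 = 24336$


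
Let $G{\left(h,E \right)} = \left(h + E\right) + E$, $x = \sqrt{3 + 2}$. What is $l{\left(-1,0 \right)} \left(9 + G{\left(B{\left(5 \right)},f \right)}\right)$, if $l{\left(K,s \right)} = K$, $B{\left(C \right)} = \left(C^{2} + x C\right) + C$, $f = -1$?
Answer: $-37 - 5 \sqrt{5} \approx -48.18$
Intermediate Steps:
$x = \sqrt{5} \approx 2.2361$
$B{\left(C \right)} = C + C^{2} + C \sqrt{5}$ ($B{\left(C \right)} = \left(C^{2} + \sqrt{5} C\right) + C = \left(C^{2} + C \sqrt{5}\right) + C = C + C^{2} + C \sqrt{5}$)
$G{\left(h,E \right)} = h + 2 E$ ($G{\left(h,E \right)} = \left(E + h\right) + E = h + 2 E$)
$l{\left(-1,0 \right)} \left(9 + G{\left(B{\left(5 \right)},f \right)}\right) = - (9 + \left(5 \left(1 + 5 + \sqrt{5}\right) + 2 \left(-1\right)\right)) = - (9 - \left(2 - 5 \left(6 + \sqrt{5}\right)\right)) = - (9 + \left(\left(30 + 5 \sqrt{5}\right) - 2\right)) = - (9 + \left(28 + 5 \sqrt{5}\right)) = - (37 + 5 \sqrt{5}) = -37 - 5 \sqrt{5}$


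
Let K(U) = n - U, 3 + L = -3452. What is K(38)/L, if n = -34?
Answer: 72/3455 ≈ 0.020839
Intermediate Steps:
L = -3455 (L = -3 - 3452 = -3455)
K(U) = -34 - U
K(38)/L = (-34 - 1*38)/(-3455) = (-34 - 38)*(-1/3455) = -72*(-1/3455) = 72/3455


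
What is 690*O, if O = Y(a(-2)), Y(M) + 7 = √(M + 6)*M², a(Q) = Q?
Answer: 690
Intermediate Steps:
Y(M) = -7 + M²*√(6 + M) (Y(M) = -7 + √(M + 6)*M² = -7 + √(6 + M)*M² = -7 + M²*√(6 + M))
O = 1 (O = -7 + (-2)²*√(6 - 2) = -7 + 4*√4 = -7 + 4*2 = -7 + 8 = 1)
690*O = 690*1 = 690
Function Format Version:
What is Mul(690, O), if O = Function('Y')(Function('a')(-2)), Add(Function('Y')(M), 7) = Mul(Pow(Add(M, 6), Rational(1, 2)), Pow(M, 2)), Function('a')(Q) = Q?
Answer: 690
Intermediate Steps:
Function('Y')(M) = Add(-7, Mul(Pow(M, 2), Pow(Add(6, M), Rational(1, 2)))) (Function('Y')(M) = Add(-7, Mul(Pow(Add(M, 6), Rational(1, 2)), Pow(M, 2))) = Add(-7, Mul(Pow(Add(6, M), Rational(1, 2)), Pow(M, 2))) = Add(-7, Mul(Pow(M, 2), Pow(Add(6, M), Rational(1, 2)))))
O = 1 (O = Add(-7, Mul(Pow(-2, 2), Pow(Add(6, -2), Rational(1, 2)))) = Add(-7, Mul(4, Pow(4, Rational(1, 2)))) = Add(-7, Mul(4, 2)) = Add(-7, 8) = 1)
Mul(690, O) = Mul(690, 1) = 690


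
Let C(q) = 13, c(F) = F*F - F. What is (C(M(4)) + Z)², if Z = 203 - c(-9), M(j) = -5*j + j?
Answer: 15876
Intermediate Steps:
M(j) = -4*j
c(F) = F² - F
Z = 113 (Z = 203 - (-9)*(-1 - 9) = 203 - (-9)*(-10) = 203 - 1*90 = 203 - 90 = 113)
(C(M(4)) + Z)² = (13 + 113)² = 126² = 15876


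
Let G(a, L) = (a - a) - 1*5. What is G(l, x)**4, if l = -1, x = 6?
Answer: 625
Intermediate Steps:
G(a, L) = -5 (G(a, L) = 0 - 5 = -5)
G(l, x)**4 = (-5)**4 = 625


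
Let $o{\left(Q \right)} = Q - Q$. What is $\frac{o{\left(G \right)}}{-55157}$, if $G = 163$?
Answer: $0$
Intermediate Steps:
$o{\left(Q \right)} = 0$
$\frac{o{\left(G \right)}}{-55157} = \frac{0}{-55157} = 0 \left(- \frac{1}{55157}\right) = 0$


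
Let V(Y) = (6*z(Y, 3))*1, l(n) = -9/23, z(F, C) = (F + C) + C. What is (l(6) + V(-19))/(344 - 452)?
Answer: 601/828 ≈ 0.72585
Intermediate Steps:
z(F, C) = F + 2*C (z(F, C) = (C + F) + C = F + 2*C)
l(n) = -9/23 (l(n) = -9*1/23 = -9/23)
V(Y) = 36 + 6*Y (V(Y) = (6*(Y + 2*3))*1 = (6*(Y + 6))*1 = (6*(6 + Y))*1 = (36 + 6*Y)*1 = 36 + 6*Y)
(l(6) + V(-19))/(344 - 452) = (-9/23 + (36 + 6*(-19)))/(344 - 452) = (-9/23 + (36 - 114))/(-108) = (-9/23 - 78)*(-1/108) = -1803/23*(-1/108) = 601/828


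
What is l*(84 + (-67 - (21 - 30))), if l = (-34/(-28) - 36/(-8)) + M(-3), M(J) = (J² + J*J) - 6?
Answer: 3224/7 ≈ 460.57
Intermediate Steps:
M(J) = -6 + 2*J² (M(J) = (J² + J²) - 6 = 2*J² - 6 = -6 + 2*J²)
l = 124/7 (l = (-34/(-28) - 36/(-8)) + (-6 + 2*(-3)²) = (-34*(-1/28) - 36*(-⅛)) + (-6 + 2*9) = (17/14 + 9/2) + (-6 + 18) = 40/7 + 12 = 124/7 ≈ 17.714)
l*(84 + (-67 - (21 - 30))) = 124*(84 + (-67 - (21 - 30)))/7 = 124*(84 + (-67 - 1*(-9)))/7 = 124*(84 + (-67 + 9))/7 = 124*(84 - 58)/7 = (124/7)*26 = 3224/7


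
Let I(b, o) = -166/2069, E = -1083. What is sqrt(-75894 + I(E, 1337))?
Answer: 2*I*sqrt(81221104697)/2069 ≈ 275.49*I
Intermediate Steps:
I(b, o) = -166/2069 (I(b, o) = -166*1/2069 = -166/2069)
sqrt(-75894 + I(E, 1337)) = sqrt(-75894 - 166/2069) = sqrt(-157024852/2069) = 2*I*sqrt(81221104697)/2069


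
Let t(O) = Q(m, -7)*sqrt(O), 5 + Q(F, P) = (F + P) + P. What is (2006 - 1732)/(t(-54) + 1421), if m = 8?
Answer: 389354/2025775 + 9042*I*sqrt(6)/2025775 ≈ 0.1922 + 0.010933*I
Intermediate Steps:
Q(F, P) = -5 + F + 2*P (Q(F, P) = -5 + ((F + P) + P) = -5 + (F + 2*P) = -5 + F + 2*P)
t(O) = -11*sqrt(O) (t(O) = (-5 + 8 + 2*(-7))*sqrt(O) = (-5 + 8 - 14)*sqrt(O) = -11*sqrt(O))
(2006 - 1732)/(t(-54) + 1421) = (2006 - 1732)/(-33*I*sqrt(6) + 1421) = 274/(-33*I*sqrt(6) + 1421) = 274/(1421 - 33*I*sqrt(6))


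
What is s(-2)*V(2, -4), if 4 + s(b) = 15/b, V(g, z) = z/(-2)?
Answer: -23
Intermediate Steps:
V(g, z) = -z/2 (V(g, z) = z*(-½) = -z/2)
s(b) = -4 + 15/b
s(-2)*V(2, -4) = (-4 + 15/(-2))*(-½*(-4)) = (-4 + 15*(-½))*2 = (-4 - 15/2)*2 = -23/2*2 = -23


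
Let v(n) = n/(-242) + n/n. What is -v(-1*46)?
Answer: -144/121 ≈ -1.1901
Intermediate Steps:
v(n) = 1 - n/242 (v(n) = n*(-1/242) + 1 = -n/242 + 1 = 1 - n/242)
-v(-1*46) = -(1 - (-1)*46/242) = -(1 - 1/242*(-46)) = -(1 + 23/121) = -1*144/121 = -144/121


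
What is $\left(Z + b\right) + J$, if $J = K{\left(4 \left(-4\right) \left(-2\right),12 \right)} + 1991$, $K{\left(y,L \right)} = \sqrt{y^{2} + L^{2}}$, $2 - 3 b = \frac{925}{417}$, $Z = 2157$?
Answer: $\frac{5189057}{1251} + 4 \sqrt{73} \approx 4182.1$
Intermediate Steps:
$b = - \frac{91}{1251}$ ($b = \frac{2}{3} - \frac{925 \cdot \frac{1}{417}}{3} = \frac{2}{3} - \frac{925}{1251} = - \frac{91}{1251} \approx -0.072742$)
$K{\left(y,L \right)} = \sqrt{L^{2} + y^{2}}$
$J = 1991 + 4 \sqrt{73}$ ($J = \sqrt{12^{2} + \left(4 \left(-4\right) \left(-2\right)\right)^{2}} + 1991 = \sqrt{144 + \left(\left(-16\right) \left(-2\right)\right)^{2}} + 1991 = \sqrt{144 + 32^{2}} + 1991 = \sqrt{144 + 1024} + 1991 = \sqrt{1168} + 1991 = 4 \sqrt{73} + 1991 = 1991 + 4 \sqrt{73} \approx 2025.2$)
$\left(Z + b\right) + J = \left(2157 - \frac{91}{1251}\right) + \left(1991 + 4 \sqrt{73}\right) = \frac{2698316}{1251} + \left(1991 + 4 \sqrt{73}\right) = \frac{5189057}{1251} + 4 \sqrt{73}$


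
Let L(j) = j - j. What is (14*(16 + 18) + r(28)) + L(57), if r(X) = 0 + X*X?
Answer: 1260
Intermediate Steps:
r(X) = X² (r(X) = 0 + X² = X²)
L(j) = 0
(14*(16 + 18) + r(28)) + L(57) = (14*(16 + 18) + 28²) + 0 = (14*34 + 784) + 0 = (476 + 784) + 0 = 1260 + 0 = 1260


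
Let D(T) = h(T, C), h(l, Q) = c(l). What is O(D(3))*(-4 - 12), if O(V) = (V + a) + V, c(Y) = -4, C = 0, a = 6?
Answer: 32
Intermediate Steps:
h(l, Q) = -4
D(T) = -4
O(V) = 6 + 2*V (O(V) = (V + 6) + V = (6 + V) + V = 6 + 2*V)
O(D(3))*(-4 - 12) = (6 + 2*(-4))*(-4 - 12) = (6 - 8)*(-16) = -2*(-16) = 32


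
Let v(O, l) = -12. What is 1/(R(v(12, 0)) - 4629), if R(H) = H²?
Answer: -1/4485 ≈ -0.00022297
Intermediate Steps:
1/(R(v(12, 0)) - 4629) = 1/((-12)² - 4629) = 1/(144 - 4629) = 1/(-4485) = -1/4485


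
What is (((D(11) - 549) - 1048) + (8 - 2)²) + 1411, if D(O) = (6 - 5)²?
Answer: -149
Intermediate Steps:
D(O) = 1 (D(O) = 1² = 1)
(((D(11) - 549) - 1048) + (8 - 2)²) + 1411 = (((1 - 549) - 1048) + (8 - 2)²) + 1411 = ((-548 - 1048) + 6²) + 1411 = (-1596 + 36) + 1411 = -1560 + 1411 = -149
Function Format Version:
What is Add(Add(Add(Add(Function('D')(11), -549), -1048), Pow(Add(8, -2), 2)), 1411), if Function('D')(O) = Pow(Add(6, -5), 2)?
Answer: -149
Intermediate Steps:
Function('D')(O) = 1 (Function('D')(O) = Pow(1, 2) = 1)
Add(Add(Add(Add(Function('D')(11), -549), -1048), Pow(Add(8, -2), 2)), 1411) = Add(Add(Add(Add(1, -549), -1048), Pow(Add(8, -2), 2)), 1411) = Add(Add(Add(-548, -1048), Pow(6, 2)), 1411) = Add(Add(-1596, 36), 1411) = Add(-1560, 1411) = -149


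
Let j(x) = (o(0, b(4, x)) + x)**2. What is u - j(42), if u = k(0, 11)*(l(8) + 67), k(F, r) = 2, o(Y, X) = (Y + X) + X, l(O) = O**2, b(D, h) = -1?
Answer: -1338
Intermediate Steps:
o(Y, X) = Y + 2*X (o(Y, X) = (X + Y) + X = Y + 2*X)
j(x) = (-2 + x)**2 (j(x) = ((0 + 2*(-1)) + x)**2 = ((0 - 2) + x)**2 = (-2 + x)**2)
u = 262 (u = 2*(8**2 + 67) = 2*(64 + 67) = 2*131 = 262)
u - j(42) = 262 - (-2 + 42)**2 = 262 - 1*40**2 = 262 - 1*1600 = 262 - 1600 = -1338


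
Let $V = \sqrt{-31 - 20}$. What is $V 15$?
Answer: $15 i \sqrt{51} \approx 107.12 i$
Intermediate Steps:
$V = i \sqrt{51}$ ($V = \sqrt{-51} = i \sqrt{51} \approx 7.1414 i$)
$V 15 = i \sqrt{51} \cdot 15 = 15 i \sqrt{51}$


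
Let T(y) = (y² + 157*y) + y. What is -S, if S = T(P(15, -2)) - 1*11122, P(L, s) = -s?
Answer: 10802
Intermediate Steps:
T(y) = y² + 158*y
S = -10802 (S = (-1*(-2))*(158 - 1*(-2)) - 1*11122 = 2*(158 + 2) - 11122 = 2*160 - 11122 = 320 - 11122 = -10802)
-S = -1*(-10802) = 10802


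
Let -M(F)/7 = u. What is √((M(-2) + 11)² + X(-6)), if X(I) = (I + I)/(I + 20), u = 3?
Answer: √4858/7 ≈ 9.9570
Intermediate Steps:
M(F) = -21 (M(F) = -7*3 = -21)
X(I) = 2*I/(20 + I) (X(I) = (2*I)/(20 + I) = 2*I/(20 + I))
√((M(-2) + 11)² + X(-6)) = √((-21 + 11)² + 2*(-6)/(20 - 6)) = √((-10)² + 2*(-6)/14) = √(100 + 2*(-6)*(1/14)) = √(100 - 6/7) = √(694/7) = √4858/7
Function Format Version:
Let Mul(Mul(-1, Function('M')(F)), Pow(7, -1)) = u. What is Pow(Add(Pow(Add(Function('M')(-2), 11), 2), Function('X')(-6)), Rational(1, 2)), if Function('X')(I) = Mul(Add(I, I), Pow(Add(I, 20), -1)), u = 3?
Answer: Mul(Rational(1, 7), Pow(4858, Rational(1, 2))) ≈ 9.9570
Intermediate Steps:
Function('M')(F) = -21 (Function('M')(F) = Mul(-7, 3) = -21)
Function('X')(I) = Mul(2, I, Pow(Add(20, I), -1)) (Function('X')(I) = Mul(Mul(2, I), Pow(Add(20, I), -1)) = Mul(2, I, Pow(Add(20, I), -1)))
Pow(Add(Pow(Add(Function('M')(-2), 11), 2), Function('X')(-6)), Rational(1, 2)) = Pow(Add(Pow(Add(-21, 11), 2), Mul(2, -6, Pow(Add(20, -6), -1))), Rational(1, 2)) = Pow(Add(Pow(-10, 2), Mul(2, -6, Pow(14, -1))), Rational(1, 2)) = Pow(Add(100, Mul(2, -6, Rational(1, 14))), Rational(1, 2)) = Pow(Add(100, Rational(-6, 7)), Rational(1, 2)) = Pow(Rational(694, 7), Rational(1, 2)) = Mul(Rational(1, 7), Pow(4858, Rational(1, 2)))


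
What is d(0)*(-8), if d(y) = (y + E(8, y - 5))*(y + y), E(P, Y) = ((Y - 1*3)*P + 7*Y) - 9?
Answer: 0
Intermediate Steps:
E(P, Y) = -9 + 7*Y + P*(-3 + Y) (E(P, Y) = ((Y - 3)*P + 7*Y) - 9 = ((-3 + Y)*P + 7*Y) - 9 = (P*(-3 + Y) + 7*Y) - 9 = (7*Y + P*(-3 + Y)) - 9 = -9 + 7*Y + P*(-3 + Y))
d(y) = 2*y*(-108 + 16*y) (d(y) = (y + (-9 - 3*8 + 7*(y - 5) + 8*(y - 5)))*(y + y) = (y + (-9 - 24 + 7*(-5 + y) + 8*(-5 + y)))*(2*y) = (y + (-9 - 24 + (-35 + 7*y) + (-40 + 8*y)))*(2*y) = (y + (-108 + 15*y))*(2*y) = (-108 + 16*y)*(2*y) = 2*y*(-108 + 16*y))
d(0)*(-8) = (8*0*(-27 + 4*0))*(-8) = (8*0*(-27 + 0))*(-8) = (8*0*(-27))*(-8) = 0*(-8) = 0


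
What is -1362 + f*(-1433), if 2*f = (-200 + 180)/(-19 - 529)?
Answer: -380353/274 ≈ -1388.2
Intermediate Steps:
f = 5/274 (f = ((-200 + 180)/(-19 - 529))/2 = (-20/(-548))/2 = (-20*(-1/548))/2 = (½)*(5/137) = 5/274 ≈ 0.018248)
-1362 + f*(-1433) = -1362 + (5/274)*(-1433) = -1362 - 7165/274 = -380353/274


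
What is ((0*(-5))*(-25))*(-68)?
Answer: 0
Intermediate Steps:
((0*(-5))*(-25))*(-68) = (0*(-25))*(-68) = 0*(-68) = 0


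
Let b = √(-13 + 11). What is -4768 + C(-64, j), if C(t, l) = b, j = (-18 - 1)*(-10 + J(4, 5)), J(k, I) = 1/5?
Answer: -4768 + I*√2 ≈ -4768.0 + 1.4142*I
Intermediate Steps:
J(k, I) = ⅕
j = 931/5 (j = (-18 - 1)*(-10 + ⅕) = -19*(-49/5) = 931/5 ≈ 186.20)
b = I*√2 (b = √(-2) = I*√2 ≈ 1.4142*I)
C(t, l) = I*√2
-4768 + C(-64, j) = -4768 + I*√2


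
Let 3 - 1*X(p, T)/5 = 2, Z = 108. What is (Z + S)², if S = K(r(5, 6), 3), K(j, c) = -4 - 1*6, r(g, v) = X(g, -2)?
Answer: 9604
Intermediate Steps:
X(p, T) = 5 (X(p, T) = 15 - 5*2 = 15 - 10 = 5)
r(g, v) = 5
K(j, c) = -10 (K(j, c) = -4 - 6 = -10)
S = -10
(Z + S)² = (108 - 10)² = 98² = 9604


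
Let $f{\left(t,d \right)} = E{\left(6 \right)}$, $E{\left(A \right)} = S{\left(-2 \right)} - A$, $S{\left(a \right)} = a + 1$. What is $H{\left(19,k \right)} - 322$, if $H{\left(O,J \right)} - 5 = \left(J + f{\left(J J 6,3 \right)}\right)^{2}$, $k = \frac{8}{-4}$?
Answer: $-236$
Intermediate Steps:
$S{\left(a \right)} = 1 + a$
$E{\left(A \right)} = -1 - A$ ($E{\left(A \right)} = \left(1 - 2\right) - A = -1 - A$)
$f{\left(t,d \right)} = -7$ ($f{\left(t,d \right)} = -1 - 6 = -7$)
$k = -2$ ($k = 8 \left(- \frac{1}{4}\right) = -2$)
$H{\left(O,J \right)} = 5 + \left(-7 + J\right)^{2}$ ($H{\left(O,J \right)} = 5 + \left(J - 7\right)^{2} = 5 + \left(-7 + J\right)^{2}$)
$H{\left(19,k \right)} - 322 = \left(5 + \left(-7 - 2\right)^{2}\right) - 322 = \left(5 + \left(-9\right)^{2}\right) - 322 = \left(5 + 81\right) - 322 = 86 - 322 = -236$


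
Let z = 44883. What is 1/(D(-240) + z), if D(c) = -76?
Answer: 1/44807 ≈ 2.2318e-5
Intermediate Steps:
1/(D(-240) + z) = 1/(-76 + 44883) = 1/44807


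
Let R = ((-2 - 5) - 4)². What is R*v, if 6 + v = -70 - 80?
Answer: -18876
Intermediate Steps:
v = -156 (v = -6 + (-70 - 80) = -6 - 150 = -156)
R = 121 (R = (-7 - 4)² = (-11)² = 121)
R*v = 121*(-156) = -18876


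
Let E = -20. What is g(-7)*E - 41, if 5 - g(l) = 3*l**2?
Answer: 2799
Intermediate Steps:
g(l) = 5 - 3*l**2
g(-7)*E - 41 = (5 - 3*(-7)**2)*(-20) - 41 = (5 - 3*49)*(-20) - 41 = (5 - 147)*(-20) - 41 = -142*(-20) - 41 = 2840 - 41 = 2799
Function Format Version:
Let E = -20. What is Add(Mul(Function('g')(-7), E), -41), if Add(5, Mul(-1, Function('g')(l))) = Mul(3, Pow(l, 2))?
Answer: 2799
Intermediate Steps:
Function('g')(l) = Add(5, Mul(-3, Pow(l, 2))) (Function('g')(l) = Add(5, Mul(-1, Mul(3, Pow(l, 2)))) = Add(5, Mul(-3, Pow(l, 2))))
Add(Mul(Function('g')(-7), E), -41) = Add(Mul(Add(5, Mul(-3, Pow(-7, 2))), -20), -41) = Add(Mul(Add(5, Mul(-3, 49)), -20), -41) = Add(Mul(Add(5, -147), -20), -41) = Add(Mul(-142, -20), -41) = Add(2840, -41) = 2799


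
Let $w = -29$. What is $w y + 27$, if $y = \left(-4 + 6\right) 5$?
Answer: $-263$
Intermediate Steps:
$y = 10$ ($y = 2 \cdot 5 = 10$)
$w y + 27 = \left(-29\right) 10 + 27 = -290 + 27 = -263$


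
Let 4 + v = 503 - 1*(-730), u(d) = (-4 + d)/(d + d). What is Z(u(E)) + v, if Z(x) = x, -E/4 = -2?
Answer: 4917/4 ≈ 1229.3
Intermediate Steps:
E = 8 (E = -4*(-2) = 8)
u(d) = (-4 + d)/(2*d) (u(d) = (-4 + d)/((2*d)) = (-4 + d)*(1/(2*d)) = (-4 + d)/(2*d))
v = 1229 (v = -4 + (503 - 1*(-730)) = -4 + (503 + 730) = -4 + 1233 = 1229)
Z(u(E)) + v = (½)*(-4 + 8)/8 + 1229 = (½)*(⅛)*4 + 1229 = ¼ + 1229 = 4917/4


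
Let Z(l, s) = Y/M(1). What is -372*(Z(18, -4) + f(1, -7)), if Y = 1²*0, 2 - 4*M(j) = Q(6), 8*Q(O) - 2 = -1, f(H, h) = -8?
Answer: 2976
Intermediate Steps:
Q(O) = ⅛ (Q(O) = ¼ + (⅛)*(-1) = ¼ - ⅛ = ⅛)
M(j) = 15/32 (M(j) = ½ - ¼*⅛ = ½ - 1/32 = 15/32)
Y = 0 (Y = 1*0 = 0)
Z(l, s) = 0 (Z(l, s) = 0/(15/32) = 0*(32/15) = 0)
-372*(Z(18, -4) + f(1, -7)) = -372*(0 - 8) = -372*(-8) = 2976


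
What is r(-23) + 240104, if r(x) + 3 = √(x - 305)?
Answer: 240101 + 2*I*√82 ≈ 2.401e+5 + 18.111*I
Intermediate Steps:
r(x) = -3 + √(-305 + x) (r(x) = -3 + √(x - 305) = -3 + √(-305 + x))
r(-23) + 240104 = (-3 + √(-305 - 23)) + 240104 = (-3 + √(-328)) + 240104 = (-3 + 2*I*√82) + 240104 = 240101 + 2*I*√82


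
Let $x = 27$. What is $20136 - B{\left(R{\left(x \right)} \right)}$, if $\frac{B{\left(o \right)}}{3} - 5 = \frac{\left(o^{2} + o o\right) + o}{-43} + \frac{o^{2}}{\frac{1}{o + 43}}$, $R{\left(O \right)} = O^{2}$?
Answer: $- \frac{52921090272}{43} \approx -1.2307 \cdot 10^{9}$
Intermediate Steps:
$B{\left(o \right)} = 15 - \frac{6 o^{2}}{43} - \frac{3 o}{43} + 3 o^{2} \left(43 + o\right)$ ($B{\left(o \right)} = 15 + 3 \left(\frac{\left(o^{2} + o o\right) + o}{-43} + \frac{o^{2}}{\frac{1}{o + 43}}\right) = 15 + 3 \left(\left(\left(o^{2} + o^{2}\right) + o\right) \left(- \frac{1}{43}\right) + \frac{o^{2}}{\frac{1}{43 + o}}\right) = 15 + 3 \left(\left(2 o^{2} + o\right) \left(- \frac{1}{43}\right) + o^{2} \left(43 + o\right)\right) = 15 + 3 \left(\left(o + 2 o^{2}\right) \left(- \frac{1}{43}\right) + o^{2} \left(43 + o\right)\right) = 15 + 3 \left(\left(- \frac{2 o^{2}}{43} - \frac{o}{43}\right) + o^{2} \left(43 + o\right)\right) = 15 + 3 \left(- \frac{2 o^{2}}{43} - \frac{o}{43} + o^{2} \left(43 + o\right)\right) = 15 - \left(\frac{3 o}{43} + \frac{6 o^{2}}{43} - 3 o^{2} \left(43 + o\right)\right) = 15 - \frac{6 o^{2}}{43} - \frac{3 o}{43} + 3 o^{2} \left(43 + o\right)$)
$20136 - B{\left(R{\left(x \right)} \right)} = 20136 - \left(15 + 3 \left(27^{2}\right)^{3} - \frac{3 \cdot 27^{2}}{43} + \frac{5541 \left(27^{2}\right)^{2}}{43}\right) = 20136 - \left(15 + 3 \cdot 729^{3} - \frac{2187}{43} + \frac{5541 \cdot 729^{2}}{43}\right) = 20136 - \left(15 + 3 \cdot 387420489 - \frac{2187}{43} + \frac{5541}{43} \cdot 531441\right) = 20136 - \left(15 + 1162261467 - \frac{2187}{43} + \frac{2944714581}{43}\right) = 20136 - \frac{52921956120}{43} = - \frac{52921090272}{43}$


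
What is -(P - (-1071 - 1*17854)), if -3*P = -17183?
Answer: -73958/3 ≈ -24653.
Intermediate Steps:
P = 17183/3 (P = -⅓*(-17183) = 17183/3 ≈ 5727.7)
-(P - (-1071 - 1*17854)) = -(17183/3 - (-1071 - 1*17854)) = -(17183/3 - (-1071 - 17854)) = -(17183/3 - 1*(-18925)) = -(17183/3 + 18925) = -1*73958/3 = -73958/3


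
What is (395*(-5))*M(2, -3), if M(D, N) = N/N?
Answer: -1975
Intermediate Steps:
M(D, N) = 1
(395*(-5))*M(2, -3) = (395*(-5))*1 = -1975*1 = -1975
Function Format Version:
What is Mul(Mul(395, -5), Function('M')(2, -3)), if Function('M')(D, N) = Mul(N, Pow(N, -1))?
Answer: -1975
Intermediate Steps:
Function('M')(D, N) = 1
Mul(Mul(395, -5), Function('M')(2, -3)) = Mul(Mul(395, -5), 1) = Mul(-1975, 1) = -1975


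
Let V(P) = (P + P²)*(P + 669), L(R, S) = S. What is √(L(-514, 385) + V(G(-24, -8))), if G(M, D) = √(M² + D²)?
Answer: √(429185 + 10472*√10) ≈ 679.93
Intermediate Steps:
G(M, D) = √(D² + M²)
V(P) = (669 + P)*(P + P²) (V(P) = (P + P²)*(669 + P) = (669 + P)*(P + P²))
√(L(-514, 385) + V(G(-24, -8))) = √(385 + √((-8)² + (-24)²)*(669 + (√((-8)² + (-24)²))² + 670*√((-8)² + (-24)²))) = √(385 + √(64 + 576)*(669 + (√(64 + 576))² + 670*√(64 + 576))) = √(385 + √640*(669 + (√640)² + 670*√640)) = √(385 + (8*√10)*(669 + (8*√10)² + 670*(8*√10))) = √(385 + (8*√10)*(669 + 640 + 5360*√10)) = √(385 + (8*√10)*(1309 + 5360*√10)) = √(385 + 8*√10*(1309 + 5360*√10))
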